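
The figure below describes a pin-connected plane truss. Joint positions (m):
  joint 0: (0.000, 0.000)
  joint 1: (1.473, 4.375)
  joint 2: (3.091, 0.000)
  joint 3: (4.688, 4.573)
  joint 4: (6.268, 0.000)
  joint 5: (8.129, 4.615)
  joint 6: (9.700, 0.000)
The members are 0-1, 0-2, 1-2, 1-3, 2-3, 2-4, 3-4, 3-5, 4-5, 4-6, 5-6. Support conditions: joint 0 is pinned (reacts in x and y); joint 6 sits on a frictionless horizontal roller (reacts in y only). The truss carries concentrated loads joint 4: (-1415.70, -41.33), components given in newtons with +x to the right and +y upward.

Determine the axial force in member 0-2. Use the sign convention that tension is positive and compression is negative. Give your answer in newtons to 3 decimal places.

-1410.777

N=7 nodes, M=11 members, R=3 reactions → 2N=14, M+R=14
member 0 (0-1): L=4.6163, (cx,cy)=(0.3191,0.9477)
member 1 (0-2): L=3.0910, (cx,cy)=(1.0000,0.0000)
member 2 (1-2): L=4.6646, (cx,cy)=(0.3469,-0.9379)
member 3 (1-3): L=3.2211, (cx,cy)=(0.9981,0.0615)
member 4 (2-3): L=4.8438, (cx,cy)=(0.3297,0.9441)
member 5 (2-4): L=3.1770, (cx,cy)=(1.0000,0.0000)
member 6 (3-4): L=4.8383, (cx,cy)=(0.3266,-0.9452)
member 7 (3-5): L=3.4413, (cx,cy)=(0.9999,0.0122)
member 8 (4-5): L=4.9761, (cx,cy)=(0.3740,0.9274)
member 9 (4-6): L=3.4320, (cx,cy)=(1.0000,0.0000)
member 10 (5-6): L=4.8751, (cx,cy)=(0.3223,-0.9467)
solve A·x = −loads:
  F[0-1] = -15.4297 N (compression)
  F[0-2] = -1410.7766 N (compression)
  F[1-2] = +14.9279 N (tension)
  F[1-3] = -10.1205 N (compression)
  F[2-3] = -14.8303 N (compression)
  F[2-4] = -1400.7091 N (compression)
  F[3-4] = +15.2136 N (tension)
  F[3-5] = -19.9606 N (compression)
  F[4-5] = +29.0592 N (tension)
  F[4-6] = +9.0913 N (tension)
  F[5-6] = -28.2118 N (compression)
  Rx@0 = +1415.7000 N
  Ry@0 = +14.6232 N
  Ry@6 = +26.7068 N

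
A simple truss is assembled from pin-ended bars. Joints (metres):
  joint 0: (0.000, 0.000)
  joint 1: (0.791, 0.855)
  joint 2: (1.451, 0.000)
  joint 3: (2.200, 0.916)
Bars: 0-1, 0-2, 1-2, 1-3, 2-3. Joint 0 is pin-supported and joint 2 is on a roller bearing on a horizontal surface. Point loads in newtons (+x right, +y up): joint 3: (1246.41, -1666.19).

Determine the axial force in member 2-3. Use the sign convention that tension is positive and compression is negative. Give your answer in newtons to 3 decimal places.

N=4 nodes, M=5 members, R=3 reactions → 2N=8, M+R=8
member 0 (0-1): L=1.1648, (cx,cy)=(0.6791,0.7340)
member 1 (0-2): L=1.4510, (cx,cy)=(1.0000,0.0000)
member 2 (1-2): L=1.0801, (cx,cy)=(0.6111,-0.7916)
member 3 (1-3): L=1.4103, (cx,cy)=(0.9991,0.0433)
member 4 (2-3): L=1.1832, (cx,cy)=(0.6330,0.7741)
solve A·x = −loads:
  F[0-1] = +2243.6263 N (tension)
  F[0-2] = -277.2362 N (compression)
  F[1-2] = -1932.6101 N (compression)
  F[1-3] = +2707.1052 N (tension)
  F[2-3] = -2303.5453 N (compression)
  Rx@0 = -1246.4100 N
  Ry@0 = -1646.9248 N
  Ry@2 = +3313.1148 N

-2303.545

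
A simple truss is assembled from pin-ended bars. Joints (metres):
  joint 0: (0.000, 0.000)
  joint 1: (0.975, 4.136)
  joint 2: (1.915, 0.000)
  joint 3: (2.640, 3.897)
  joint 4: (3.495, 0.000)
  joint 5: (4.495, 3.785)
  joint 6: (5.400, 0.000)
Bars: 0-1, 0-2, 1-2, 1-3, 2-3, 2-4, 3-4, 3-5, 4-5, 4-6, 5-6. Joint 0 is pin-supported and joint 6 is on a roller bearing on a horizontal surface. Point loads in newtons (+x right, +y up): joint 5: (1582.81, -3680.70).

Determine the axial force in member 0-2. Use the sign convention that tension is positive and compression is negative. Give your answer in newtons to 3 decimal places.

N=7 nodes, M=11 members, R=3 reactions → 2N=14, M+R=14
member 0 (0-1): L=4.2494, (cx,cy)=(0.2294,0.9733)
member 1 (0-2): L=1.9150, (cx,cy)=(1.0000,0.0000)
member 2 (1-2): L=4.2415, (cx,cy)=(0.2216,-0.9751)
member 3 (1-3): L=1.6821, (cx,cy)=(0.9899,-0.1421)
member 4 (2-3): L=3.9639, (cx,cy)=(0.1829,0.9831)
member 5 (2-4): L=1.5800, (cx,cy)=(1.0000,0.0000)
member 6 (3-4): L=3.9897, (cx,cy)=(0.2143,-0.9768)
member 7 (3-5): L=1.8584, (cx,cy)=(0.9982,-0.0603)
member 8 (4-5): L=3.9149, (cx,cy)=(0.2554,0.9668)
member 9 (4-6): L=1.9050, (cx,cy)=(1.0000,0.0000)
member 10 (5-6): L=3.8917, (cx,cy)=(0.2325,-0.9726)
solve A·x = −loads:
  F[0-1] = +506.0759 N (tension)
  F[0-2] = +1466.6929 N (tension)
  F[1-2] = -539.8402 N (compression)
  F[1-3] = +238.1735 N (tension)
  F[2-3] = +535.4483 N (tension)
  F[2-4] = +1249.1183 N (tension)
  F[3-4] = -531.9639 N (compression)
  F[3-5] = +448.5081 N (tension)
  F[4-5] = +537.4339 N (tension)
  F[4-6] = +997.8371 N (tension)
  F[5-6] = -4290.9089 N (compression)
  Rx@0 = -1582.8100 N
  Ry@0 = -492.5745 N
  Ry@6 = +4173.2745 N

1466.693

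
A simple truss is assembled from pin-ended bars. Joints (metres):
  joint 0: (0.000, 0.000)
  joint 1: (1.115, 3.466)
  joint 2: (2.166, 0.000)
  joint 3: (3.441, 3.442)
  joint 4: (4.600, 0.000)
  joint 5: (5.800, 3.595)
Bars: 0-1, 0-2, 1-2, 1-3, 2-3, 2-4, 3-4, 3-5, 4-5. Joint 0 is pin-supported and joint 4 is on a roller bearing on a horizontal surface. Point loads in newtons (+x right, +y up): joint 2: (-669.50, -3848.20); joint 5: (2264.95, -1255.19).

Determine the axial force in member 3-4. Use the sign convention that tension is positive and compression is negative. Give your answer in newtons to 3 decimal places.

-3937.494

N=6 nodes, M=9 members, R=3 reactions → 2N=12, M+R=12
member 0 (0-1): L=3.6409, (cx,cy)=(0.3062,0.9520)
member 1 (0-2): L=2.1660, (cx,cy)=(1.0000,0.0000)
member 2 (1-2): L=3.6218, (cx,cy)=(0.2902,-0.9570)
member 3 (1-3): L=2.3261, (cx,cy)=(0.9999,-0.0103)
member 4 (2-3): L=3.6706, (cx,cy)=(0.3474,0.9377)
member 5 (2-4): L=2.4340, (cx,cy)=(1.0000,0.0000)
member 6 (3-4): L=3.6319, (cx,cy)=(0.3191,-0.9477)
member 7 (3-5): L=2.3640, (cx,cy)=(0.9979,0.0647)
member 8 (4-5): L=3.7900, (cx,cy)=(0.3166,0.9486)
solve A·x = −loads:
  F[0-1] = +64.4451 N (tension)
  F[0-2] = +1575.7143 N (tension)
  F[1-2] = -64.5219 N (compression)
  F[1-3] = +38.4609 N (tension)
  F[2-3] = +4169.5754 N (tension)
  F[2-4] = +778.1527 N (tension)
  F[3-4] = -3937.4936 N (compression)
  F[3-5] = +2749.0837 N (tension)
  F[4-5] = -1510.8474 N (compression)
  Rx@0 = -1595.4500 N
  Ry@0 = -61.3488 N
  Ry@4 = +5164.7388 N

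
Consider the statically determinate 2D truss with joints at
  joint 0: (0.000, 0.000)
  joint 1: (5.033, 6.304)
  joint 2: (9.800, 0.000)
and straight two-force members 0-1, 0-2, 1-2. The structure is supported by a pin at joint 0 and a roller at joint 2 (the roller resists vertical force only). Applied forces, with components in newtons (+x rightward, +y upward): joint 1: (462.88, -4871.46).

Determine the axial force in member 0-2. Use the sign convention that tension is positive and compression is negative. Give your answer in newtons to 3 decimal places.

N=3 nodes, M=3 members, R=3 reactions → 2N=6, M+R=6
member 0 (0-1): L=8.0667, (cx,cy)=(0.6239,0.7815)
member 1 (0-2): L=9.8000, (cx,cy)=(1.0000,0.0000)
member 2 (1-2): L=7.9035, (cx,cy)=(0.6032,-0.7976)
solve A·x = −loads:
  F[0-1] = -2651.1860 N (compression)
  F[0-2] = +2117.0178 N (tension)
  F[1-2] = -3509.9159 N (compression)
  Rx@0 = -462.8800 N
  Ry@0 = +2071.8627 N
  Ry@2 = +2799.5973 N

2117.018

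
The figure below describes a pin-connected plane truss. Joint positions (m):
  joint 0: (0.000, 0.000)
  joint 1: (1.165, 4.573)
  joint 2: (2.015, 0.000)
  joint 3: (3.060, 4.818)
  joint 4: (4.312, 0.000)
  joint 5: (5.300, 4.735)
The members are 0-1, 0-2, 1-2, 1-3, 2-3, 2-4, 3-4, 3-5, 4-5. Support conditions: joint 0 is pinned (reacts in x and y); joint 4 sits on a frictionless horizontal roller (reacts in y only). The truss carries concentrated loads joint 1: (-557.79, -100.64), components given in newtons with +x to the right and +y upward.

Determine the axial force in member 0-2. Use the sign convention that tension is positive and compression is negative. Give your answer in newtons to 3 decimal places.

-388.377

N=6 nodes, M=9 members, R=3 reactions → 2N=12, M+R=12
member 0 (0-1): L=4.7191, (cx,cy)=(0.2469,0.9690)
member 1 (0-2): L=2.0150, (cx,cy)=(1.0000,0.0000)
member 2 (1-2): L=4.6513, (cx,cy)=(0.1827,-0.9832)
member 3 (1-3): L=1.9108, (cx,cy)=(0.9917,0.1282)
member 4 (2-3): L=4.9300, (cx,cy)=(0.2120,0.9773)
member 5 (2-4): L=2.2970, (cx,cy)=(1.0000,0.0000)
member 6 (3-4): L=4.9780, (cx,cy)=(0.2515,-0.9679)
member 7 (3-5): L=2.2415, (cx,cy)=(0.9993,-0.0370)
member 8 (4-5): L=4.8370, (cx,cy)=(0.2043,0.9789)
solve A·x = −loads:
  F[0-1] = -686.2421 N (compression)
  F[0-2] = -388.3767 N (compression)
  F[1-2] = +610.4310 N (tension)
  F[1-3] = +279.1283 N (tension)
  F[2-3] = -614.1061 N (compression)
  F[2-4] = -146.6544 N (compression)
  F[3-4] = +583.1053 N (tension)
  F[3-5] = -0.0000 N (tension)
  F[4-5] = +0.0000 N (tension)
  Rx@0 = +557.7900 N
  Ry@0 = +665.0018 N
  Ry@4 = -564.3618 N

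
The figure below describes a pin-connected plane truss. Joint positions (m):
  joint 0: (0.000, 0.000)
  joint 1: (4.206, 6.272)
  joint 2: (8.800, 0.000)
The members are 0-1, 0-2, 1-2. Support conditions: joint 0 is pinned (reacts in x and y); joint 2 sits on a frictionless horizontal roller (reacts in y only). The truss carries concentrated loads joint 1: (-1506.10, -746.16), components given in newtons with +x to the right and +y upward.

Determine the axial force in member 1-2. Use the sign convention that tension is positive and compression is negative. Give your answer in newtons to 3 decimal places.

888.524

N=3 nodes, M=3 members, R=3 reactions → 2N=6, M+R=6
member 0 (0-1): L=7.5517, (cx,cy)=(0.5570,0.8305)
member 1 (0-2): L=8.8000, (cx,cy)=(1.0000,0.0000)
member 2 (1-2): L=7.7745, (cx,cy)=(0.5909,-0.8067)
solve A·x = −loads:
  F[0-1] = -1761.4667 N (compression)
  F[0-2] = -525.0344 N (compression)
  F[1-2] = +888.5240 N (tension)
  Rx@0 = +1506.1000 N
  Ry@0 = +1462.9680 N
  Ry@2 = -716.8080 N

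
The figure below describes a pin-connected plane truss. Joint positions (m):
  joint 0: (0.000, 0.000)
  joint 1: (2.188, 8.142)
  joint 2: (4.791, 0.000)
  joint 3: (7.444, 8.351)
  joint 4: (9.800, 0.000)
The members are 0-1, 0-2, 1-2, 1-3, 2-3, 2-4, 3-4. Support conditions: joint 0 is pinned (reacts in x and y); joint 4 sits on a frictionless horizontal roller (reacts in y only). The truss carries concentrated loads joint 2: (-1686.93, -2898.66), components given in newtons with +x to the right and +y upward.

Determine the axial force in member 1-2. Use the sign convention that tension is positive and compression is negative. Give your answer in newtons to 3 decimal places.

1519.505

N=5 nodes, M=7 members, R=3 reactions → 2N=10, M+R=10
member 0 (0-1): L=8.4309, (cx,cy)=(0.2595,0.9657)
member 1 (0-2): L=4.7910, (cx,cy)=(1.0000,0.0000)
member 2 (1-2): L=8.5480, (cx,cy)=(0.3045,-0.9525)
member 3 (1-3): L=5.2602, (cx,cy)=(0.9992,0.0397)
member 4 (2-3): L=8.7623, (cx,cy)=(0.3028,0.9531)
member 5 (2-4): L=5.0090, (cx,cy)=(1.0000,0.0000)
member 6 (3-4): L=8.6770, (cx,cy)=(0.2715,-0.9624)
solve A·x = −loads:
  F[0-1] = -1534.1342 N (compression)
  F[0-2] = -1288.7876 N (compression)
  F[1-2] = +1519.5049 N (tension)
  F[1-3] = -861.5375 N (compression)
  F[2-3] = +1522.7980 N (tension)
  F[2-4] = +399.7921 N (tension)
  F[3-4] = -1472.4052 N (compression)
  Rx@0 = +1686.9300 N
  Ry@0 = +1481.5702 N
  Ry@4 = +1417.0898 N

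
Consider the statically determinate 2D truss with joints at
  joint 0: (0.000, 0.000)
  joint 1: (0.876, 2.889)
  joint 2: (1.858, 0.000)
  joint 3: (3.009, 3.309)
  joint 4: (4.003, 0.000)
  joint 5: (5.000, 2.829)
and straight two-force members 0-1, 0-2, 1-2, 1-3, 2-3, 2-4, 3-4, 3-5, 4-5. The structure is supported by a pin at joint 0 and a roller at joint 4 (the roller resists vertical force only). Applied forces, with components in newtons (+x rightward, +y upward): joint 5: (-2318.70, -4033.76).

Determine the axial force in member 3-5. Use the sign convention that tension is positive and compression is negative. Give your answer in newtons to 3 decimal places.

N=6 nodes, M=9 members, R=3 reactions → 2N=12, M+R=12
member 0 (0-1): L=3.0189, (cx,cy)=(0.2902,0.9570)
member 1 (0-2): L=1.8580, (cx,cy)=(1.0000,0.0000)
member 2 (1-2): L=3.0513, (cx,cy)=(0.3218,-0.9468)
member 3 (1-3): L=2.1740, (cx,cy)=(0.9812,0.1932)
member 4 (2-3): L=3.5035, (cx,cy)=(0.3285,0.9445)
member 5 (2-4): L=2.1450, (cx,cy)=(1.0000,0.0000)
member 6 (3-4): L=3.4551, (cx,cy)=(0.2877,-0.9577)
member 7 (3-5): L=2.0480, (cx,cy)=(0.9721,-0.2344)
member 8 (4-5): L=2.9995, (cx,cy)=(0.3324,0.9431)
solve A·x = −loads:
  F[0-1] = -662.5156 N (compression)
  F[0-2] = -2126.4559 N (compression)
  F[1-2] = +590.1556 N (tension)
  F[1-3] = -389.5100 N (compression)
  F[2-3] = -591.5963 N (compression)
  F[2-4] = -1742.1702 N (compression)
  F[3-4] = +870.1420 N (tension)
  F[3-5] = -850.5537 N (compression)
  F[4-5] = -4488.2901 N (compression)
  Rx@0 = +2318.7000 N
  Ry@0 = +634.0104 N
  Ry@4 = +3399.7496 N

-850.554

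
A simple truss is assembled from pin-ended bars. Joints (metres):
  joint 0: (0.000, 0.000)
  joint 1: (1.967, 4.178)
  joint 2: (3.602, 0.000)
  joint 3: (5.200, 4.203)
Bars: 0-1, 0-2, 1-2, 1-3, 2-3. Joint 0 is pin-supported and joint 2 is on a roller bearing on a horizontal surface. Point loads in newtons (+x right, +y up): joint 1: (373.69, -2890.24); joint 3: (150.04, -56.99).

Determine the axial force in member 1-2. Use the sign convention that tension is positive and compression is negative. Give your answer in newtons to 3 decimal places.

N=4 nodes, M=5 members, R=3 reactions → 2N=8, M+R=8
member 0 (0-1): L=4.6179, (cx,cy)=(0.4260,0.9047)
member 1 (0-2): L=3.6020, (cx,cy)=(1.0000,0.0000)
member 2 (1-2): L=4.4865, (cx,cy)=(0.3644,-0.9312)
member 3 (1-3): L=3.2331, (cx,cy)=(1.0000,0.0077)
member 4 (2-3): L=4.4965, (cx,cy)=(0.3554,0.9347)
solve A·x = −loads:
  F[0-1] = -749.5117 N (compression)
  F[0-2] = +842.9871 N (tension)
  F[1-2] = -2374.0476 N (compression)
  F[1-3] = +172.2193 N (tension)
  F[2-3] = -62.3948 N (compression)
  Rx@0 = -523.7300 N
  Ry@0 = +678.1170 N
  Ry@2 = +2269.1130 N

-2374.048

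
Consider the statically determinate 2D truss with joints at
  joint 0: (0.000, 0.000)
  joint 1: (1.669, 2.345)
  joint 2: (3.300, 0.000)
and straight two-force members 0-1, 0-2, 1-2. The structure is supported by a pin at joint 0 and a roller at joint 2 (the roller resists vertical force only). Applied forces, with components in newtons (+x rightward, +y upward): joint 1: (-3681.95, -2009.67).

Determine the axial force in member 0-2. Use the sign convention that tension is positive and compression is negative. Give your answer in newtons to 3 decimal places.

-1112.843

N=3 nodes, M=3 members, R=3 reactions → 2N=6, M+R=6
member 0 (0-1): L=2.8783, (cx,cy)=(0.5799,0.8147)
member 1 (0-2): L=3.3000, (cx,cy)=(1.0000,0.0000)
member 2 (1-2): L=2.8564, (cx,cy)=(0.5710,-0.8210)
solve A·x = −loads:
  F[0-1] = -4430.5871 N (compression)
  F[0-2] = -1112.8429 N (compression)
  F[1-2] = +1948.9617 N (tension)
  Rx@0 = +3681.9500 N
  Ry@0 = +3609.6802 N
  Ry@2 = -1600.0102 N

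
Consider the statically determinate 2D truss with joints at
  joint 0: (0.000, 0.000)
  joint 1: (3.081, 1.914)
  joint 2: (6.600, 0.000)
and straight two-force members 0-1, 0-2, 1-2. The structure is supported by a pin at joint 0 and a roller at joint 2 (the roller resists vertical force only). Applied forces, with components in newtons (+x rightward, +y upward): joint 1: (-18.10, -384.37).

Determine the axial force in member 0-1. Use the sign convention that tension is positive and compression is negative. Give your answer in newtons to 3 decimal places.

-398.316

N=3 nodes, M=3 members, R=3 reactions → 2N=6, M+R=6
member 0 (0-1): L=3.6271, (cx,cy)=(0.8494,0.5277)
member 1 (0-2): L=6.6000, (cx,cy)=(1.0000,0.0000)
member 2 (1-2): L=4.0058, (cx,cy)=(0.8785,-0.4778)
solve A·x = −loads:
  F[0-1] = -398.3157 N (compression)
  F[0-2] = +320.2435 N (tension)
  F[1-2] = -364.5480 N (compression)
  Rx@0 = +18.1000 N
  Ry@0 = +210.1881 N
  Ry@2 = +174.1819 N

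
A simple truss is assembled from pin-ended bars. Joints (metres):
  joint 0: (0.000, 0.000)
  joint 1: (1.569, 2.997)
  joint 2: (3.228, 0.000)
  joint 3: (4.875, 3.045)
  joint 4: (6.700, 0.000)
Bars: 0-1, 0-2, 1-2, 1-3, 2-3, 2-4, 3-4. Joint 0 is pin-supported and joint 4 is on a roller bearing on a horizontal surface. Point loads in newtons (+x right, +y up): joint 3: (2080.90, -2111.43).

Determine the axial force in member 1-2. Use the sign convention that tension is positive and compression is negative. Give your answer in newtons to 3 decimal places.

N=5 nodes, M=7 members, R=3 reactions → 2N=10, M+R=10
member 0 (0-1): L=3.3829, (cx,cy)=(0.4638,0.8859)
member 1 (0-2): L=3.2280, (cx,cy)=(1.0000,0.0000)
member 2 (1-2): L=3.4255, (cx,cy)=(0.4843,-0.8749)
member 3 (1-3): L=3.3063, (cx,cy)=(0.9999,0.0145)
member 4 (2-3): L=3.4619, (cx,cy)=(0.4758,0.8796)
member 5 (2-4): L=3.4720, (cx,cy)=(1.0000,0.0000)
member 6 (3-4): L=3.5500, (cx,cy)=(0.5141,-0.8577)
solve A·x = −loads:
  F[0-1] = +418.3082 N (tension)
  F[0-2] = +1886.8852 N (tension)
  F[1-2] = -417.0134 N (compression)
  F[1-3] = +396.0177 N (tension)
  F[2-3] = +414.7949 N (tension)
  F[2-4] = +1487.5843 N (tension)
  F[3-4] = -2893.6743 N (compression)
  Rx@0 = -2080.9000 N
  Ry@0 = -370.5941 N
  Ry@4 = +2482.0241 N

-417.013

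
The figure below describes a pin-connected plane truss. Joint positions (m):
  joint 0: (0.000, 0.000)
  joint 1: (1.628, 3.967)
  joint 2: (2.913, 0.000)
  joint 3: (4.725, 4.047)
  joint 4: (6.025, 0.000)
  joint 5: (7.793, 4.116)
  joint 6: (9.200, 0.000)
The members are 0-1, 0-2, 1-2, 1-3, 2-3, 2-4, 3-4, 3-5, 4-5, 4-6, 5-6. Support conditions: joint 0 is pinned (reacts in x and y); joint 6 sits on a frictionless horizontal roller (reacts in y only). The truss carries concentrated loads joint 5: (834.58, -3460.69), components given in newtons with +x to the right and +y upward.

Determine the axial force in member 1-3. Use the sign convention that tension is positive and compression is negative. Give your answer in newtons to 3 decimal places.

-113.549

N=7 nodes, M=11 members, R=3 reactions → 2N=14, M+R=14
member 0 (0-1): L=4.2881, (cx,cy)=(0.3797,0.9251)
member 1 (0-2): L=2.9130, (cx,cy)=(1.0000,0.0000)
member 2 (1-2): L=4.1699, (cx,cy)=(0.3082,-0.9513)
member 3 (1-3): L=3.0980, (cx,cy)=(0.9997,0.0258)
member 4 (2-3): L=4.4341, (cx,cy)=(0.4086,0.9127)
member 5 (2-4): L=3.1120, (cx,cy)=(1.0000,0.0000)
member 6 (3-4): L=4.2507, (cx,cy)=(0.3058,-0.9521)
member 7 (3-5): L=3.0688, (cx,cy)=(0.9997,0.0225)
member 8 (4-5): L=4.4797, (cx,cy)=(0.3947,0.9188)
member 9 (4-6): L=3.1750, (cx,cy)=(1.0000,0.0000)
member 10 (5-6): L=4.3498, (cx,cy)=(0.3235,-0.9462)
solve A·x = −loads:
  F[0-1] = -168.4916 N (compression)
  F[0-2] = +898.5493 N (tension)
  F[1-2] = +160.7676 N (tension)
  F[1-3] = -113.5491 N (compression)
  F[2-3] = -167.5745 N (compression)
  F[2-4] = +1016.5702 N (tension)
  F[3-4] = +158.2783 N (tension)
  F[3-5] = -230.4553 N (compression)
  F[4-5] = -164.0083 N (compression)
  F[4-6] = +1129.7068 N (tension)
  F[5-6] = -3492.5682 N (compression)
  Rx@0 = -834.5800 N
  Ry@0 = +155.8760 N
  Ry@6 = +3304.8140 N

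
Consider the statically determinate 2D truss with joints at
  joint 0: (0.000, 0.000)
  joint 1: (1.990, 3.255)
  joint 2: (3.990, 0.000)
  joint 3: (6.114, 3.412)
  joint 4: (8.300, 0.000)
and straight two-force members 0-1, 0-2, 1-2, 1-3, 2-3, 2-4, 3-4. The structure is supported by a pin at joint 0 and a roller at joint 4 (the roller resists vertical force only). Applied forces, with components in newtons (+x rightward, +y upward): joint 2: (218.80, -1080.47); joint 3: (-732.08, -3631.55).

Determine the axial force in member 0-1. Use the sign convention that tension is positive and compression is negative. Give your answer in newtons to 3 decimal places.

N=5 nodes, M=7 members, R=3 reactions → 2N=10, M+R=10
member 0 (0-1): L=3.8151, (cx,cy)=(0.5216,0.8532)
member 1 (0-2): L=3.9900, (cx,cy)=(1.0000,0.0000)
member 2 (1-2): L=3.8203, (cx,cy)=(0.5235,-0.8520)
member 3 (1-3): L=4.1270, (cx,cy)=(0.9993,0.0380)
member 4 (2-3): L=4.0191, (cx,cy)=(0.5285,0.8489)
member 5 (2-4): L=4.3100, (cx,cy)=(1.0000,0.0000)
member 6 (3-4): L=4.0522, (cx,cy)=(0.5395,-0.8420)
solve A·x = −loads:
  F[0-1] = -2131.3839 N (compression)
  F[0-2] = +598.4691 N (tension)
  F[1-2] = +2036.9799 N (tension)
  F[1-3] = -2179.7126 N (compression)
  F[2-3] = -771.6293 N (compression)
  F[2-4] = +1853.8433 N (tension)
  F[3-4] = -3436.4810 N (compression)
  Rx@0 = +513.2800 N
  Ry@0 = +1818.4640 N
  Ry@4 = +2893.5560 N

-2131.384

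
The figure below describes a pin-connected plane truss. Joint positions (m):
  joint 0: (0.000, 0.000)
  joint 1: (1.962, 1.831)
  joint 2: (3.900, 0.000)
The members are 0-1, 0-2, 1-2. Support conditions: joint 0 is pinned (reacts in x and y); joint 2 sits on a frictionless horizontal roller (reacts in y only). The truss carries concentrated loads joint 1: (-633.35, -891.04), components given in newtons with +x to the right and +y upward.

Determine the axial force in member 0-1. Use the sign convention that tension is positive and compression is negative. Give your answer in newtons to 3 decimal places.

-1084.789

N=3 nodes, M=3 members, R=3 reactions → 2N=6, M+R=6
member 0 (0-1): L=2.6837, (cx,cy)=(0.7311,0.6823)
member 1 (0-2): L=3.9000, (cx,cy)=(1.0000,0.0000)
member 2 (1-2): L=2.6662, (cx,cy)=(0.7269,-0.6868)
solve A·x = −loads:
  F[0-1] = -1084.7889 N (compression)
  F[0-2] = +159.7310 N (tension)
  F[1-2] = -219.7462 N (compression)
  Rx@0 = +633.3500 N
  Ry@0 = +740.1280 N
  Ry@2 = +150.9120 N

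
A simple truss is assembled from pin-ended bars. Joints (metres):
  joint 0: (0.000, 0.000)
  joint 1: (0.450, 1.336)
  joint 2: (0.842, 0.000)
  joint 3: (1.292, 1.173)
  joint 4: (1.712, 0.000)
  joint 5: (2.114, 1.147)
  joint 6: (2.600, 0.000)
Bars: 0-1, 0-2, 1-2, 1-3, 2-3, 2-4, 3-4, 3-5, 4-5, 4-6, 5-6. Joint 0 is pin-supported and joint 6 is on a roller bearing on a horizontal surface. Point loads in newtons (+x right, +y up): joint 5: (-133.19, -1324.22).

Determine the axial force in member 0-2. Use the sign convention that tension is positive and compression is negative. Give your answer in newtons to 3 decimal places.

-30.025

N=7 nodes, M=11 members, R=3 reactions → 2N=14, M+R=14
member 0 (0-1): L=1.4098, (cx,cy)=(0.3192,0.9477)
member 1 (0-2): L=0.8420, (cx,cy)=(1.0000,0.0000)
member 2 (1-2): L=1.3923, (cx,cy)=(0.2815,-0.9595)
member 3 (1-3): L=0.8576, (cx,cy)=(0.9818,-0.1901)
member 4 (2-3): L=1.2564, (cx,cy)=(0.3582,0.9337)
member 5 (2-4): L=0.8700, (cx,cy)=(1.0000,0.0000)
member 6 (3-4): L=1.2459, (cx,cy)=(0.3371,-0.9415)
member 7 (3-5): L=0.8224, (cx,cy)=(0.9995,-0.0316)
member 8 (4-5): L=1.2154, (cx,cy)=(0.3308,0.9437)
member 9 (4-6): L=0.8880, (cx,cy)=(1.0000,0.0000)
member 10 (5-6): L=1.2457, (cx,cy)=(0.3901,-0.9208)
solve A·x = −loads:
  F[0-1] = -323.1922 N (compression)
  F[0-2] = -30.0253 N (compression)
  F[1-2] = +360.4858 N (tension)
  F[1-3] = -208.4569 N (compression)
  F[2-3] = -370.4840 N (compression)
  F[2-4] = +204.1669 N (tension)
  F[3-4] = +340.5167 N (tension)
  F[3-5] = -452.3708 N (compression)
  F[4-5] = -339.7056 N (compression)
  F[4-6] = +431.3135 N (tension)
  F[5-6] = -1105.5424 N (compression)
  Rx@0 = +133.1900 N
  Ry@0 = +306.2846 N
  Ry@6 = +1017.9354 N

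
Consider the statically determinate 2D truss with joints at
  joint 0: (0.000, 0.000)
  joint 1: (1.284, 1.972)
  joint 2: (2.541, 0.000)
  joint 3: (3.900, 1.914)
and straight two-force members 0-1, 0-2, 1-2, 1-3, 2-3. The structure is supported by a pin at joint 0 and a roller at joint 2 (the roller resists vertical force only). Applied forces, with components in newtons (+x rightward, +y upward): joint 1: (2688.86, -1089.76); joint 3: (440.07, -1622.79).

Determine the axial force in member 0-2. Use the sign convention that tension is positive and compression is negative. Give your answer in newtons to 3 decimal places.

1340.279

N=4 nodes, M=5 members, R=3 reactions → 2N=8, M+R=8
member 0 (0-1): L=2.3532, (cx,cy)=(0.5456,0.8380)
member 1 (0-2): L=2.5410, (cx,cy)=(1.0000,0.0000)
member 2 (1-2): L=2.3386, (cx,cy)=(0.5375,-0.8433)
member 3 (1-3): L=2.6166, (cx,cy)=(0.9998,-0.0222)
member 4 (2-3): L=2.3474, (cx,cy)=(0.5789,0.8154)
solve A·x = −loads:
  F[0-1] = +3278.0465 N (tension)
  F[0-2] = +1340.2790 N (tension)
  F[1-2] = -4591.2165 N (compression)
  F[1-3] = +1568.0090 N (tension)
  F[2-3] = -1947.6214 N (compression)
  Rx@0 = -3128.9300 N
  Ry@0 = -2747.0560 N
  Ry@2 = +5459.6060 N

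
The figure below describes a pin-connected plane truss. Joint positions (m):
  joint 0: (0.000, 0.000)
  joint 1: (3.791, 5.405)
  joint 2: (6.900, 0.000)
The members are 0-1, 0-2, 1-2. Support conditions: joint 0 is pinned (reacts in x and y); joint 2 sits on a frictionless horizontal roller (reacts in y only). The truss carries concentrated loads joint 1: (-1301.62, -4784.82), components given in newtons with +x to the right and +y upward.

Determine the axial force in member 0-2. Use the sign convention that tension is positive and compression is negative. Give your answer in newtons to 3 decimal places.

N=3 nodes, M=3 members, R=3 reactions → 2N=6, M+R=6
member 0 (0-1): L=6.6019, (cx,cy)=(0.5742,0.8187)
member 1 (0-2): L=6.9000, (cx,cy)=(1.0000,0.0000)
member 2 (1-2): L=6.2354, (cx,cy)=(0.4986,-0.8668)
solve A·x = −loads:
  F[0-1] = -3878.7754 N (compression)
  F[0-2] = +925.6680 N (tension)
  F[1-2] = -1856.5093 N (compression)
  Rx@0 = +1301.6200 N
  Ry@0 = +3175.5451 N
  Ry@2 = +1609.2749 N

925.668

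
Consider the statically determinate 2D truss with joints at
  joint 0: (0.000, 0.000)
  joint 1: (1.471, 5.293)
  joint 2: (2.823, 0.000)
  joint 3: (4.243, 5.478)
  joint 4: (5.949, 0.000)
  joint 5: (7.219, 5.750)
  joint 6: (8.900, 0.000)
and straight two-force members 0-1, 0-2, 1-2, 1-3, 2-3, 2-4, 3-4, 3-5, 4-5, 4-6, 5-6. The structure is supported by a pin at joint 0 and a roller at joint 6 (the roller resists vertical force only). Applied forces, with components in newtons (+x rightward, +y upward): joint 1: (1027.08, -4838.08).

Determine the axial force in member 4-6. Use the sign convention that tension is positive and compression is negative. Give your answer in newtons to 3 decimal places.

N=7 nodes, M=11 members, R=3 reactions → 2N=14, M+R=14
member 0 (0-1): L=5.4936, (cx,cy)=(0.2678,0.9635)
member 1 (0-2): L=2.8230, (cx,cy)=(1.0000,0.0000)
member 2 (1-2): L=5.4629, (cx,cy)=(0.2475,-0.9689)
member 3 (1-3): L=2.7782, (cx,cy)=(0.9978,0.0666)
member 4 (2-3): L=5.6591, (cx,cy)=(0.2509,0.9680)
member 5 (2-4): L=3.1260, (cx,cy)=(1.0000,0.0000)
member 6 (3-4): L=5.7375, (cx,cy)=(0.2973,-0.9548)
member 7 (3-5): L=2.9884, (cx,cy)=(0.9958,0.0910)
member 8 (4-5): L=5.8886, (cx,cy)=(0.2157,0.9765)
member 9 (4-6): L=2.9510, (cx,cy)=(1.0000,0.0000)
member 10 (5-6): L=5.9907, (cx,cy)=(0.2806,-0.9598)
solve A·x = −loads:
  F[0-1] = -3557.5201 N (compression)
  F[0-2] = +1979.6626 N (tension)
  F[1-2] = -1565.4287 N (compression)
  F[1-3] = -1595.7836 N (compression)
  F[2-3] = +1566.8601 N (tension)
  F[2-4] = +1199.0766 N (tension)
  F[3-4] = -1548.0047 N (compression)
  F[3-5] = -741.8691 N (compression)
  F[4-5] = +1513.6115 N (tension)
  F[4-6] = +412.3468 N (tension)
  F[5-6] = -1469.5050 N (compression)
  Rx@0 = -1027.0800 N
  Ry@0 = +3427.6137 N
  Ry@6 = +1410.4663 N

412.347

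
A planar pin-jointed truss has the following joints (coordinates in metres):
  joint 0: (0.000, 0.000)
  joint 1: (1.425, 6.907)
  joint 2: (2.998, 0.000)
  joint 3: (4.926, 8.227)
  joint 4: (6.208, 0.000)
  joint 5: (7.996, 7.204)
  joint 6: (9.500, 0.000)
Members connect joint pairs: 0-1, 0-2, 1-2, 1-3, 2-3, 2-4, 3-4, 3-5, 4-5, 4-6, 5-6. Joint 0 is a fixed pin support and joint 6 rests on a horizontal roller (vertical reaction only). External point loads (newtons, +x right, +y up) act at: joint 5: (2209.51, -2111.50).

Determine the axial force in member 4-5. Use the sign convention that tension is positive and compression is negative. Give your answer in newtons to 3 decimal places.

1748.426

N=7 nodes, M=11 members, R=3 reactions → 2N=14, M+R=14
member 0 (0-1): L=7.0525, (cx,cy)=(0.2021,0.9794)
member 1 (0-2): L=2.9980, (cx,cy)=(1.0000,0.0000)
member 2 (1-2): L=7.0839, (cx,cy)=(0.2221,-0.9750)
member 3 (1-3): L=3.7416, (cx,cy)=(0.9357,0.3528)
member 4 (2-3): L=8.4499, (cx,cy)=(0.2282,0.9736)
member 5 (2-4): L=3.2100, (cx,cy)=(1.0000,0.0000)
member 6 (3-4): L=8.3263, (cx,cy)=(0.1540,-0.9881)
member 7 (3-5): L=3.2360, (cx,cy)=(0.9487,-0.3161)
member 8 (4-5): L=7.4226, (cx,cy)=(0.2409,0.9706)
member 9 (4-6): L=3.2920, (cx,cy)=(1.0000,0.0000)
member 10 (5-6): L=7.3593, (cx,cy)=(0.2044,-0.9789)
solve A·x = −loads:
  F[0-1] = +1369.4695 N (tension)
  F[0-2] = +1932.7991 N (tension)
  F[1-2] = -1168.2504 N (compression)
  F[1-3] = +572.9667 N (tension)
  F[2-3] = +1169.9455 N (tension)
  F[2-4] = +1406.4394 N (tension)
  F[3-4] = -1717.4201 N (compression)
  F[3-5] = +1125.2094 N (tension)
  F[4-5] = +1748.4262 N (tension)
  F[4-6] = +720.8349 N (tension)
  F[5-6] = -3527.1654 N (compression)
  Rx@0 = -2209.5100 N
  Ry@0 = -1341.2225 N
  Ry@6 = +3452.7225 N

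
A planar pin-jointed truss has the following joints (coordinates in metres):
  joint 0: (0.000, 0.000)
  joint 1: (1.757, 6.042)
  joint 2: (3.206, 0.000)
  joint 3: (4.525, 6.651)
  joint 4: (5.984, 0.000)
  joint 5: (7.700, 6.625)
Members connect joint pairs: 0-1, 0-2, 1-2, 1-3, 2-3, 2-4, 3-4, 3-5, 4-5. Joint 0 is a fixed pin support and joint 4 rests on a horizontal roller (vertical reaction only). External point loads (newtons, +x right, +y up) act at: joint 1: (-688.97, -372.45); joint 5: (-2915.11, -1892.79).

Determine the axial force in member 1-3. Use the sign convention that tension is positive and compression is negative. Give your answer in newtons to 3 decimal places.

N=6 nodes, M=9 members, R=3 reactions → 2N=12, M+R=12
member 0 (0-1): L=6.2923, (cx,cy)=(0.2792,0.9602)
member 1 (0-2): L=3.2060, (cx,cy)=(1.0000,0.0000)
member 2 (1-2): L=6.2133, (cx,cy)=(0.2332,-0.9724)
member 3 (1-3): L=2.8342, (cx,cy)=(0.9766,0.2149)
member 4 (2-3): L=6.7805, (cx,cy)=(0.1945,0.9809)
member 5 (2-4): L=2.7780, (cx,cy)=(1.0000,0.0000)
member 6 (3-4): L=6.8091, (cx,cy)=(0.2143,-0.9768)
member 7 (3-5): L=3.1751, (cx,cy)=(1.0000,-0.0082)
member 8 (4-5): L=6.8436, (cx,cy)=(0.2507,0.9681)
solve A·x = −loads:
  F[0-1] = -3794.2489 N (compression)
  F[0-2] = -2544.6082 N (compression)
  F[1-2] = +3115.4155 N (tension)
  F[1-3] = -1123.2816 N (compression)
  F[2-3] = -3088.5130 N (compression)
  F[2-4] = -1217.2655 N (compression)
  F[3-4] = +3368.9395 N (tension)
  F[3-5] = -2419.7904 N (compression)
  F[4-5] = -1975.7225 N (compression)
  Rx@0 = +3604.0800 N
  Ry@0 = +3643.3287 N
  Ry@4 = -1378.0887 N

-1123.282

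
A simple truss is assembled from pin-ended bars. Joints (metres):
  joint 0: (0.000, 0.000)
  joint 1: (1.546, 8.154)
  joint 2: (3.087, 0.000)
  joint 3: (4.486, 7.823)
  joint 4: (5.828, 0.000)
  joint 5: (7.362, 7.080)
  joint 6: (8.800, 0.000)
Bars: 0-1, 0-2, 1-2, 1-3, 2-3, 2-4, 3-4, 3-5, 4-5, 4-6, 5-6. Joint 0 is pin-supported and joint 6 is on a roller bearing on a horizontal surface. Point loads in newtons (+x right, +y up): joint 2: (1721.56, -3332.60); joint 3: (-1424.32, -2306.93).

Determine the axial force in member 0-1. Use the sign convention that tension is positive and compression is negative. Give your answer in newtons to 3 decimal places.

-4641.897

N=7 nodes, M=11 members, R=3 reactions → 2N=14, M+R=14
member 0 (0-1): L=8.2993, (cx,cy)=(0.1863,0.9825)
member 1 (0-2): L=3.0870, (cx,cy)=(1.0000,0.0000)
member 2 (1-2): L=8.2983, (cx,cy)=(0.1857,-0.9826)
member 3 (1-3): L=2.9586, (cx,cy)=(0.9937,-0.1119)
member 4 (2-3): L=7.9471, (cx,cy)=(0.1760,0.9844)
member 5 (2-4): L=2.7410, (cx,cy)=(1.0000,0.0000)
member 6 (3-4): L=7.9373, (cx,cy)=(0.1691,-0.9856)
member 7 (3-5): L=2.9704, (cx,cy)=(0.9682,-0.2501)
member 8 (4-5): L=7.2443, (cx,cy)=(0.2118,0.9773)
member 9 (4-6): L=2.9720, (cx,cy)=(1.0000,0.0000)
member 10 (5-6): L=7.2246, (cx,cy)=(0.1990,-0.9800)
solve A·x = −loads:
  F[0-1] = -4641.8970 N (compression)
  F[0-2] = +1161.9396 N (tension)
  F[1-2] = +4843.5082 N (tension)
  F[1-3] = -1775.2838 N (compression)
  F[2-3] = -1449.2961 N (compression)
  F[2-4] = +594.9508 N (tension)
  F[3-4] = -982.2247 N (compression)
  F[3-5] = -442.9615 N (compression)
  F[4-5] = +990.5462 N (tension)
  F[4-6] = +219.1290 N (tension)
  F[5-6] = -1100.9113 N (compression)
  Rx@0 = -297.2400 N
  Ry@0 = +4560.6472 N
  Ry@6 = +1078.8828 N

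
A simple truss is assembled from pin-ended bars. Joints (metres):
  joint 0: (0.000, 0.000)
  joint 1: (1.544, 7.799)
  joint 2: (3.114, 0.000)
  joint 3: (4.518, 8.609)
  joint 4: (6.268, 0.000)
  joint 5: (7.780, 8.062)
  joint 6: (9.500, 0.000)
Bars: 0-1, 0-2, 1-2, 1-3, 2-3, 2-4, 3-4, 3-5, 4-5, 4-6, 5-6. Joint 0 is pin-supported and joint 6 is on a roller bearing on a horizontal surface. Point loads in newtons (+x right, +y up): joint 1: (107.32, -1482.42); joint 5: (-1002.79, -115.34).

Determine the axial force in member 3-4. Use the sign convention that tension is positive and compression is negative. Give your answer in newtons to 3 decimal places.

N=7 nodes, M=11 members, R=3 reactions → 2N=14, M+R=14
member 0 (0-1): L=7.9504, (cx,cy)=(0.1942,0.9810)
member 1 (0-2): L=3.1140, (cx,cy)=(1.0000,0.0000)
member 2 (1-2): L=7.9555, (cx,cy)=(0.1973,-0.9803)
member 3 (1-3): L=3.0823, (cx,cy)=(0.9649,0.2628)
member 4 (2-3): L=8.7227, (cx,cy)=(0.1610,0.9870)
member 5 (2-4): L=3.1540, (cx,cy)=(1.0000,0.0000)
member 6 (3-4): L=8.7851, (cx,cy)=(0.1992,-0.9800)
member 7 (3-5): L=3.3075, (cx,cy)=(0.9862,-0.1654)
member 8 (4-5): L=8.2026, (cx,cy)=(0.1843,0.9829)
member 9 (4-6): L=3.2320, (cx,cy)=(1.0000,0.0000)
member 10 (5-6): L=8.2434, (cx,cy)=(0.2087,-0.9780)
solve A·x = −loads:
  F[0-1] = -2064.5730 N (compression)
  F[0-2] = -494.5199 N (compression)
  F[1-2] = +391.0834 N (tension)
  F[1-3] = -606.7760 N (compression)
  F[2-3] = -388.4572 N (compression)
  F[2-4] = -354.8145 N (compression)
  F[3-4] = +688.2895 N (tension)
  F[3-5] = -796.0455 N (compression)
  F[4-5] = -686.2548 N (compression)
  F[4-6] = -91.2068 N (compression)
  F[5-6] = +437.1266 N (tension)
  Rx@0 = +895.4700 N
  Ry@0 = +2025.2655 N
  Ry@6 = -427.5055 N

688.289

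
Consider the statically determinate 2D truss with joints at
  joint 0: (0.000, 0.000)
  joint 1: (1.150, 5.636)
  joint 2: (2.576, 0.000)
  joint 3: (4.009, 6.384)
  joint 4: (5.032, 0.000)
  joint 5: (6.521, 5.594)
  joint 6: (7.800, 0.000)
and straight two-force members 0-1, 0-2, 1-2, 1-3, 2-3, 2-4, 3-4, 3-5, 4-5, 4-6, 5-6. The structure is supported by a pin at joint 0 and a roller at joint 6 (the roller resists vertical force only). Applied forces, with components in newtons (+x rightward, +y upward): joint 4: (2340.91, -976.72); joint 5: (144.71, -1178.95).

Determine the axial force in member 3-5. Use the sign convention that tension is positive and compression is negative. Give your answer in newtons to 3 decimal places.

-379.503

N=7 nodes, M=11 members, R=3 reactions → 2N=14, M+R=14
member 0 (0-1): L=5.7521, (cx,cy)=(0.1999,0.9798)
member 1 (0-2): L=2.5760, (cx,cy)=(1.0000,0.0000)
member 2 (1-2): L=5.8136, (cx,cy)=(0.2453,-0.9695)
member 3 (1-3): L=2.9552, (cx,cy)=(0.9674,0.2531)
member 4 (2-3): L=6.5429, (cx,cy)=(0.2190,0.9757)
member 5 (2-4): L=2.4560, (cx,cy)=(1.0000,0.0000)
member 6 (3-4): L=6.4654, (cx,cy)=(0.1582,-0.9874)
member 7 (3-5): L=2.6333, (cx,cy)=(0.9539,-0.3000)
member 8 (4-5): L=5.7888, (cx,cy)=(0.2572,0.9664)
member 9 (4-6): L=2.7680, (cx,cy)=(1.0000,0.0000)
member 10 (5-6): L=5.7384, (cx,cy)=(0.2229,-0.9748)
solve A·x = −loads:
  F[0-1] = -445.1317 N (compression)
  F[0-2] = +2574.6134 N (tension)
  F[1-2] = +399.4307 N (tension)
  F[1-3] = -193.2616 N (compression)
  F[2-3] = -396.8638 N (compression)
  F[2-4] = +2759.5086 N (tension)
  F[3-4] = +557.0143 N (tension)
  F[3-5] = -379.5034 N (compression)
  F[4-5] = +441.5806 N (tension)
  F[4-6] = +393.1485 N (tension)
  F[5-6] = -1763.8969 N (compression)
  Rx@0 = -2485.6200 N
  Ry@0 = +436.1449 N
  Ry@6 = +1719.5251 N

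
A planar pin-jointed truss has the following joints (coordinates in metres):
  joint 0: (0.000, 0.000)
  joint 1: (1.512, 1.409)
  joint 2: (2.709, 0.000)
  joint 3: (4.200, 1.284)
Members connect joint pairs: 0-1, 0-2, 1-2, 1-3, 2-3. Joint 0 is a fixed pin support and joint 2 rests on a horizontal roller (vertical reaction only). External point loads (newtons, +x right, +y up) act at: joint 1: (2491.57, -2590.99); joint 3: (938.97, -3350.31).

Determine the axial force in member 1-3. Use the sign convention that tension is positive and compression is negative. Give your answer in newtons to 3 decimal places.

4586.925

N=4 nodes, M=5 members, R=3 reactions → 2N=8, M+R=8
member 0 (0-1): L=2.0667, (cx,cy)=(0.7316,0.6817)
member 1 (0-2): L=2.7090, (cx,cy)=(1.0000,0.0000)
member 2 (1-2): L=1.8488, (cx,cy)=(0.6474,-0.7621)
member 3 (1-3): L=2.6909, (cx,cy)=(0.9989,-0.0465)
member 4 (2-3): L=1.9677, (cx,cy)=(0.7577,0.6525)
solve A·x = −loads:
  F[0-1] = +3579.1356 N (tension)
  F[0-2] = +812.0944 N (tension)
  F[1-2] = -6881.0525 N (compression)
  F[1-3] = +4586.9254 N (tension)
  F[2-3] = -4807.6727 N (compression)
  Rx@0 = -3430.5400 N
  Ry@0 = -2440.0726 N
  Ry@2 = +8381.3726 N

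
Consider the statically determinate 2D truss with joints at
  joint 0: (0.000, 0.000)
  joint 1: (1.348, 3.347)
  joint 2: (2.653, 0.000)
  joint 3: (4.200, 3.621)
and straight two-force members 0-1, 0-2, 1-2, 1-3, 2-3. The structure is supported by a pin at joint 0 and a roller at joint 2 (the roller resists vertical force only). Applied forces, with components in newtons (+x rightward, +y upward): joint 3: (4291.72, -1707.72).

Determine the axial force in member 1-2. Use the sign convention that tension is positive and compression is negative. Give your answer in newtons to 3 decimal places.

-6816.005

N=4 nodes, M=5 members, R=3 reactions → 2N=8, M+R=8
member 0 (0-1): L=3.6083, (cx,cy)=(0.3736,0.9276)
member 1 (0-2): L=2.6530, (cx,cy)=(1.0000,0.0000)
member 2 (1-2): L=3.5924, (cx,cy)=(0.3633,-0.9317)
member 3 (1-3): L=2.8651, (cx,cy)=(0.9954,0.0956)
member 4 (2-3): L=3.9376, (cx,cy)=(0.3929,0.9196)
solve A·x = −loads:
  F[0-1] = +7388.3916 N (tension)
  F[0-2] = +1531.5081 N (tension)
  F[1-2] = -6816.0051 N (compression)
  F[1-3] = +5260.3414 N (tension)
  F[2-3] = -2404.0905 N (compression)
  Rx@0 = -4291.7200 N
  Ry@0 = -6853.4342 N
  Ry@2 = +8561.1542 N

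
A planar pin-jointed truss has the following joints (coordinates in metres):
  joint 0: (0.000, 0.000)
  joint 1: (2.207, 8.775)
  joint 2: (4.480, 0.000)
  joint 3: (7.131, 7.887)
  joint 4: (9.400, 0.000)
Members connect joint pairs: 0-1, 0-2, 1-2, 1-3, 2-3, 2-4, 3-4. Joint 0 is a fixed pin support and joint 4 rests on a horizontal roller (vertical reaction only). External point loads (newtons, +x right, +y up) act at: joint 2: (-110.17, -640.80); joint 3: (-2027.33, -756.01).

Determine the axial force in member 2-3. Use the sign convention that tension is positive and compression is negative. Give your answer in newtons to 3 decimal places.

-1890.954

N=5 nodes, M=7 members, R=3 reactions → 2N=10, M+R=10
member 0 (0-1): L=9.0483, (cx,cy)=(0.2439,0.9698)
member 1 (0-2): L=4.4800, (cx,cy)=(1.0000,0.0000)
member 2 (1-2): L=9.0646, (cx,cy)=(0.2508,-0.9681)
member 3 (1-3): L=5.0034, (cx,cy)=(0.9841,-0.1775)
member 4 (2-3): L=8.3206, (cx,cy)=(0.3186,0.9479)
member 5 (2-4): L=4.9200, (cx,cy)=(1.0000,0.0000)
member 6 (3-4): L=8.2069, (cx,cy)=(0.2765,-0.9610)
solve A·x = −loads:
  F[0-1] = -2288.0063 N (compression)
  F[0-2] = -1579.4241 N (compression)
  F[1-2] = +2513.5163 N (tension)
  F[1-3] = -1207.5234 N (compression)
  F[2-3] = -1890.9537 N (compression)
  F[2-4] = -236.5064 N (compression)
  F[3-4] = +855.4354 N (tension)
  Rx@0 = +2137.5000 N
  Ry@0 = +2218.9015 N
  Ry@4 = -822.0915 N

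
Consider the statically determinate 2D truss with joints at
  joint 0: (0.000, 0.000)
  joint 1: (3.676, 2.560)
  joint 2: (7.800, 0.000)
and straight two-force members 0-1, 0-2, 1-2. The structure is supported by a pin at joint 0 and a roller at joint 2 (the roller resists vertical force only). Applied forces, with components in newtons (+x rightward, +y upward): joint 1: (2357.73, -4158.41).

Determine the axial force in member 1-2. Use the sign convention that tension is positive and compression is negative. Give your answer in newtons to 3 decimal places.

N=3 nodes, M=3 members, R=3 reactions → 2N=6, M+R=6
member 0 (0-1): L=4.4796, (cx,cy)=(0.8206,0.5715)
member 1 (0-2): L=7.8000, (cx,cy)=(1.0000,0.0000)
member 2 (1-2): L=4.8540, (cx,cy)=(0.8496,-0.5274)
solve A·x = −loads:
  F[0-1] = -2493.1746 N (compression)
  F[0-2] = +4403.6637 N (tension)
  F[1-2] = -5183.1303 N (compression)
  Rx@0 = -2357.7300 N
  Ry@0 = +1424.8069 N
  Ry@2 = +2733.6031 N

-5183.130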